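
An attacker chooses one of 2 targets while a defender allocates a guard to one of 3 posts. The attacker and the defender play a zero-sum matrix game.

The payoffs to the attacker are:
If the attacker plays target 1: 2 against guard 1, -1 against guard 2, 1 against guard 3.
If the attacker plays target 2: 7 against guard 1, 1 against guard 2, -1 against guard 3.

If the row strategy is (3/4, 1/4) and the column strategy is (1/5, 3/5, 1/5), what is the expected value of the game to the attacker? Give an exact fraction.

Against (1/5, 3/5, 1/5), each row's expected payoff is target 1: 0; target 2: 9/5.
Taking the (3/4, 1/4)-weighted average: (3/4)·(0) + (1/4)·(9/5) = 9/20.

9/20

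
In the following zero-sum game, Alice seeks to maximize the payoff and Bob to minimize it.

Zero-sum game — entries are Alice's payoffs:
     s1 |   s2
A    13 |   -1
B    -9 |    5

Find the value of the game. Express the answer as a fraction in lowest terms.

2

Row minima are -1 and -9, so Alice's maximin is -1; column maxima are 13 and 5, so Bob's minimax is 5. These differ, so the equilibrium is in mixed strategies.
Let Alice play A with probability p. Bob is indifferent when 13p − 9(1−p) = −p + 5(1−p), giving p = 1/2.
Let Bob play s1 with probability q. Alice is indifferent when 13q − (1−q) = −9q + 5(1−q), giving q = 3/14.
The value is 13·(3/14) + (-1)·(11/14) = 2.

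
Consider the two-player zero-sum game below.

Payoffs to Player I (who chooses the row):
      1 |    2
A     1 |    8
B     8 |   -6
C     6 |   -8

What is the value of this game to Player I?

10/3

Row C is strictly dominated by row B, so Player I never plays it.
The remaining 2×2 game on (A, B) × (1, 2) has no saddle point. Let Player I play A with probability p; indifference gives p + 8(1−p) = 8p − 6(1−p), so p = 2/3.
Similarly Player II's optimal q on 1 is 2/3, and the value is 1·(2/3) + (8)·(1/3) = 10/3.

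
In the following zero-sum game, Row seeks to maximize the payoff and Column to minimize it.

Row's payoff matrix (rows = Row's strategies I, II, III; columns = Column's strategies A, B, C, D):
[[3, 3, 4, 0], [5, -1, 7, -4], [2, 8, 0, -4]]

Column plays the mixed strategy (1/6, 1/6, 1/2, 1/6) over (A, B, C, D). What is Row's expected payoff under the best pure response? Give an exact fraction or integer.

I: (3)·(1/6) + (3)·(1/6) + (4)·(1/2) + (0)·(1/6) = 3.
II: (5)·(1/6) + (-1)·(1/6) + (7)·(1/2) + (-4)·(1/6) = 7/2.
III: (2)·(1/6) + (8)·(1/6) + (0)·(1/2) + (-4)·(1/6) = 1.
The best pure response is II with expected payoff 7/2.

7/2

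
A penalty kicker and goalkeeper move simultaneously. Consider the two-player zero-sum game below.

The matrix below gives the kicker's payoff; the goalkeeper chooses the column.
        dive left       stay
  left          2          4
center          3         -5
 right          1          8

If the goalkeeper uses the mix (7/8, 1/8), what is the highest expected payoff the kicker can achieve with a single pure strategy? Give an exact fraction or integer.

left: (2)·(7/8) + (4)·(1/8) = 9/4.
center: (3)·(7/8) + (-5)·(1/8) = 2.
right: (1)·(7/8) + (8)·(1/8) = 15/8.
The best pure response is left with expected payoff 9/4.

9/4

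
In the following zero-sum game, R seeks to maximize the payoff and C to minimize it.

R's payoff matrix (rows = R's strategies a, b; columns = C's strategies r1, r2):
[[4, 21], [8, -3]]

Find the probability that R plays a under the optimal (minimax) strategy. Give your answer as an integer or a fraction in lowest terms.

Row minima are 4 and -3, so R's maximin is 4; column maxima are 8 and 21, so C's minimax is 8. These differ, so the equilibrium is in mixed strategies.
Let R play a with probability p. C is indifferent when 4p + 8(1−p) = 21p − 3(1−p), giving p = 11/28.

11/28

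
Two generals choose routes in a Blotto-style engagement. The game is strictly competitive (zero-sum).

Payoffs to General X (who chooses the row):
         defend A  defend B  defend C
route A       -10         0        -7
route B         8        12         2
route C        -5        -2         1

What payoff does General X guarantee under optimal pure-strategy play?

2

Row minima: -10, 2, -5 → General X's maximin is 2.
Column maxima: 8, 12, 2 → General Y's minimax is 2.
They coincide at (route B, defend C), so the value is 2.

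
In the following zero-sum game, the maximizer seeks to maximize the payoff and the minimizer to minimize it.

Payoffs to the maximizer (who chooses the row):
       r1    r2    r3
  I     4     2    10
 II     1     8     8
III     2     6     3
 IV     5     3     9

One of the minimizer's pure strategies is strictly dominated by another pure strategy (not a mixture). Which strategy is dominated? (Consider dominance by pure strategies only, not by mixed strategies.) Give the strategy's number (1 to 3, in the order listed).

The minimizer prefers columns that give the maximizer less. Compare r3 with r1: 4 < 10, 1 < 8, 2 < 3, 5 < 9.
So r1 strictly dominates r3 for the minimizer; r3 is strictly dominated.

3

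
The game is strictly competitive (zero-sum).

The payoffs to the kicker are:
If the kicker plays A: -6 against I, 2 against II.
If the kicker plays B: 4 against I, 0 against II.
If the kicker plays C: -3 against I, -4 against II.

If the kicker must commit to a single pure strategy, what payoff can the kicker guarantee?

The worst-case payoff for each row is A: -6, B: 0, C: -4.
The best of these is 0.

0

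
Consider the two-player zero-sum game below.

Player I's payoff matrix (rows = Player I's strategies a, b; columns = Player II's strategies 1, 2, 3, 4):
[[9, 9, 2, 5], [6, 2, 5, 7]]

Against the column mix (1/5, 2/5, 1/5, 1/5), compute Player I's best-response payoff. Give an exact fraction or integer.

a: (9)·(1/5) + (9)·(2/5) + (2)·(1/5) + (5)·(1/5) = 34/5.
b: (6)·(1/5) + (2)·(2/5) + (5)·(1/5) + (7)·(1/5) = 22/5.
The best pure response is a with expected payoff 34/5.

34/5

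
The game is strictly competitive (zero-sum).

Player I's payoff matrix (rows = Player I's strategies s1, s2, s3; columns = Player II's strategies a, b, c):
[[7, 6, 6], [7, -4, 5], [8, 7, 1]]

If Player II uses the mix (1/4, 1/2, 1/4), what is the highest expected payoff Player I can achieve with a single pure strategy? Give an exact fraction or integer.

25/4

s1: (7)·(1/4) + (6)·(1/2) + (6)·(1/4) = 25/4.
s2: (7)·(1/4) + (-4)·(1/2) + (5)·(1/4) = 1.
s3: (8)·(1/4) + (7)·(1/2) + (1)·(1/4) = 23/4.
The best pure response is s1 with expected payoff 25/4.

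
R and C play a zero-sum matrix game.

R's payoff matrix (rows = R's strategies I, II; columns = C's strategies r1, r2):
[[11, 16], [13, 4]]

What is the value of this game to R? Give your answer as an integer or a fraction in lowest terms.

Row minima are 11 and 4, so R's maximin is 11; column maxima are 13 and 16, so C's minimax is 13. These differ, so the equilibrium is in mixed strategies.
Let R play I with probability p. C is indifferent when 11p + 13(1−p) = 16p + 4(1−p), giving p = 9/14.
Let C play r1 with probability q. R is indifferent when 11q + 16(1−q) = 13q + 4(1−q), giving q = 6/7.
The value is 11·(6/7) + (16)·(1/7) = 82/7.

82/7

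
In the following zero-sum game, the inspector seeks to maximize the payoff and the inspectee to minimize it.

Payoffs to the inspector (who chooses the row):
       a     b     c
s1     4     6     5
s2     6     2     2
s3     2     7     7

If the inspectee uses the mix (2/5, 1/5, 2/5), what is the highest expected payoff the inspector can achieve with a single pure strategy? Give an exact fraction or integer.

5

s1: (4)·(2/5) + (6)·(1/5) + (5)·(2/5) = 24/5.
s2: (6)·(2/5) + (2)·(1/5) + (2)·(2/5) = 18/5.
s3: (2)·(2/5) + (7)·(1/5) + (7)·(2/5) = 5.
The best pure response is s3 with expected payoff 5.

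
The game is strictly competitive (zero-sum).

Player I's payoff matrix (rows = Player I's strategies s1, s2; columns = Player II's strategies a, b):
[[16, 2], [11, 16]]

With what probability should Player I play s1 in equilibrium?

5/19

Row minima are 2 and 11, so Player I's maximin is 11; column maxima are 16 and 16, so Player II's minimax is 16. These differ, so the equilibrium is in mixed strategies.
Let Player I play s1 with probability p. Player II is indifferent when 16p + 11(1−p) = 2p + 16(1−p), giving p = 5/19.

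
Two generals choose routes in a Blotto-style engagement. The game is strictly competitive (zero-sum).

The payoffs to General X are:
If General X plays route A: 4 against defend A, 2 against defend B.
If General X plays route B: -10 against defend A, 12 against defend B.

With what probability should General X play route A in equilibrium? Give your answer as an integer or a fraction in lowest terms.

Row minima are 2 and -10, so General X's maximin is 2; column maxima are 4 and 12, so General Y's minimax is 4. These differ, so the equilibrium is in mixed strategies.
Let General X play route A with probability p. General Y is indifferent when 4p − 10(1−p) = 2p + 12(1−p), giving p = 11/12.

11/12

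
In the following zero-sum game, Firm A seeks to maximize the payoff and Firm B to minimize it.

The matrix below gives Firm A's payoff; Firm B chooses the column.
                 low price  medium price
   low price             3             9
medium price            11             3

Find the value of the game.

45/7

Row minima are 3 and 3, so Firm A's maximin is 3; column maxima are 11 and 9, so Firm B's minimax is 9. These differ, so the equilibrium is in mixed strategies.
Let Firm A play low price with probability p. Firm B is indifferent when 3p + 11(1−p) = 9p + 3(1−p), giving p = 4/7.
Let Firm B play low price with probability q. Firm A is indifferent when 3q + 9(1−q) = 11q + 3(1−q), giving q = 3/7.
The value is 3·(3/7) + (9)·(4/7) = 45/7.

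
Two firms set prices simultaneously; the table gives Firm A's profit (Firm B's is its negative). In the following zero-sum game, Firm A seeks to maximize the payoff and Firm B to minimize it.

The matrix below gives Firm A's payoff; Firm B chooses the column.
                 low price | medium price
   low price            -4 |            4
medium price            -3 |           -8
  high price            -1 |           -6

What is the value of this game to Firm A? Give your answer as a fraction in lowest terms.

Row medium price is strictly dominated by row high price, so Firm A never plays it.
The remaining 2×2 game on (low price, high price) × (low price, medium price) has no saddle point. Let Firm A play low price with probability p; indifference gives −4p − (1−p) = 4p − 6(1−p), so p = 5/13.
Similarly Firm B's optimal q on low price is 10/13, and the value is -4·(10/13) + (4)·(3/13) = -28/13.

-28/13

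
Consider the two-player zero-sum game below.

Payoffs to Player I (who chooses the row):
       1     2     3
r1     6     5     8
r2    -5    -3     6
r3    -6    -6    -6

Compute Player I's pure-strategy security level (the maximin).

5

The worst-case payoff for each row is r1: 5, r2: -5, r3: -6.
The best of these is 5.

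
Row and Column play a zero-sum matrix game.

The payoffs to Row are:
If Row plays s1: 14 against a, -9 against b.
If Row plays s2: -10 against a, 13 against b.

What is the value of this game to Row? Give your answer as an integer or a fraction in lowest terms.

2

Row minima are -9 and -10, so Row's maximin is -9; column maxima are 14 and 13, so Column's minimax is 13. These differ, so the equilibrium is in mixed strategies.
Let Row play s1 with probability p. Column is indifferent when 14p − 10(1−p) = −9p + 13(1−p), giving p = 1/2.
Let Column play a with probability q. Row is indifferent when 14q − 9(1−q) = −10q + 13(1−q), giving q = 11/23.
The value is 14·(11/23) + (-9)·(12/23) = 2.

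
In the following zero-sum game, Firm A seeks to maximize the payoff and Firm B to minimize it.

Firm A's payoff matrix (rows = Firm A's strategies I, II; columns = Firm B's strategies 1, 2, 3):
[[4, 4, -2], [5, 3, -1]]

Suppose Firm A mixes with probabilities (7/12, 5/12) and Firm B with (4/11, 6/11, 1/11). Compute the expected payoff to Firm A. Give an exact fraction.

Against (4/11, 6/11, 1/11), each row's expected payoff is I: 38/11; II: 37/11.
Taking the (7/12, 5/12)-weighted average: (7/12)·(38/11) + (5/12)·(37/11) = 41/12.

41/12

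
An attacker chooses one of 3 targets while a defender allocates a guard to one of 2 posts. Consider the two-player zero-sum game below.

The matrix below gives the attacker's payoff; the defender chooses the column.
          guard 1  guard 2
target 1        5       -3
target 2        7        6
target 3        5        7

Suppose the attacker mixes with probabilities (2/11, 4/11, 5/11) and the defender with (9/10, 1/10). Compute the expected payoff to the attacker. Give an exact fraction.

62/11

Against (9/10, 1/10), each row's expected payoff is target 1: 21/5; target 2: 69/10; target 3: 26/5.
Taking the (2/11, 4/11, 5/11)-weighted average: (2/11)·(21/5) + (4/11)·(69/10) + (5/11)·(26/5) = 62/11.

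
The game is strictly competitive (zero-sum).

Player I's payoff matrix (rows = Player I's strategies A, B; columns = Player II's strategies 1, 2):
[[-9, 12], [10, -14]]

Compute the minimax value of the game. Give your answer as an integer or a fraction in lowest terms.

-2/15

Row minima are -9 and -14, so Player I's maximin is -9; column maxima are 10 and 12, so Player II's minimax is 10. These differ, so the equilibrium is in mixed strategies.
Let Player I play A with probability p. Player II is indifferent when −9p + 10(1−p) = 12p − 14(1−p), giving p = 8/15.
Let Player II play 1 with probability q. Player I is indifferent when −9q + 12(1−q) = 10q − 14(1−q), giving q = 26/45.
The value is -9·(26/45) + (12)·(19/45) = -2/15.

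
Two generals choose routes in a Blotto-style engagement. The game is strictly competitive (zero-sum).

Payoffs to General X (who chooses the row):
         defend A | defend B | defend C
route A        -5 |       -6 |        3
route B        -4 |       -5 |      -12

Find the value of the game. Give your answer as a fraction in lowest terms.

Column defend A is strictly dominated by defend B for General Y (it gives General X more in every row).
The remaining 2×2 game on (route A, route B) × (defend B, defend C) has no saddle point. Let General X play route A with probability p; indifference gives −6p − 5(1−p) = 3p − 12(1−p), so p = 7/16.
Similarly General Y's optimal q on defend B is 15/16, and the value is -6·(15/16) + (3)·(1/16) = -87/16.

-87/16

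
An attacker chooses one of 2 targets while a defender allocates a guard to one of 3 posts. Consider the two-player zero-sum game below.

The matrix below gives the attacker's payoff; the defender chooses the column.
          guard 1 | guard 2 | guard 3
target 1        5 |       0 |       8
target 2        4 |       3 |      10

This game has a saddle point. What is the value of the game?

3

Row minima: 0, 3 → the attacker's maximin is 3.
Column maxima: 5, 3, 10 → the defender's minimax is 3.
They coincide at (target 2, guard 2), so the value is 3.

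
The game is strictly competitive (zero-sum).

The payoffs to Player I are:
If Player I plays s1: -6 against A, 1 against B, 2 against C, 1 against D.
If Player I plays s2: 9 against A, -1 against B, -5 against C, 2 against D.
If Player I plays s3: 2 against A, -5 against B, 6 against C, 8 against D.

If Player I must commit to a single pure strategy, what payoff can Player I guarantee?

-5

The worst-case payoff for each row is s1: -6, s2: -5, s3: -5.
The best of these is -5.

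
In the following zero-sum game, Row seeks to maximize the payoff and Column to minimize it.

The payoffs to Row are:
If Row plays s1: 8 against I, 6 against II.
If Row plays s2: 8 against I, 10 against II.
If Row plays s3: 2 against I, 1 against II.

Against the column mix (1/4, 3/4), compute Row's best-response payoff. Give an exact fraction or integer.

s1: (8)·(1/4) + (6)·(3/4) = 13/2.
s2: (8)·(1/4) + (10)·(3/4) = 19/2.
s3: (2)·(1/4) + (1)·(3/4) = 5/4.
The best pure response is s2 with expected payoff 19/2.

19/2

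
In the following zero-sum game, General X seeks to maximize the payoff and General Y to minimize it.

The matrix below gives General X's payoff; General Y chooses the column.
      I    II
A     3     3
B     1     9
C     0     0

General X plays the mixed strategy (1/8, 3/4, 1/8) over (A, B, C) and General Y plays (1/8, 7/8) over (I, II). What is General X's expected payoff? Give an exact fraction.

51/8

Against (1/8, 7/8), each row's expected payoff is A: 3; B: 8; C: 0.
Taking the (1/8, 3/4, 1/8)-weighted average: (1/8)·(3) + (3/4)·(8) + (1/8)·(0) = 51/8.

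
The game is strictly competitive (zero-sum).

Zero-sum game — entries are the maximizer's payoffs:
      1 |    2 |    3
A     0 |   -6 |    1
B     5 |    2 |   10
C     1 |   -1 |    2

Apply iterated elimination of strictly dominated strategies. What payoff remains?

2

Row C is strictly dominated by row B (5>1, 2>-1, 10>2); eliminate C.
Column 1 is strictly dominated by 2 for the minimizer (-6<0, 2<5); eliminate 1.
Column 3 is strictly dominated by 2 for the minimizer (-6<1, 2<10); eliminate 3.
Row A is strictly dominated by row B (2>-6); eliminate A.
Only (B, 2) remains, with payoff 2.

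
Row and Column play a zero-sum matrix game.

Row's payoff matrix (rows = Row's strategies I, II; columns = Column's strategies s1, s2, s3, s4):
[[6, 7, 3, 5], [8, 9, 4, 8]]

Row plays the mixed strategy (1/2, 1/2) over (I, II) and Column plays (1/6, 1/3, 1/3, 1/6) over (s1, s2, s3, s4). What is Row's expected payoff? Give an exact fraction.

73/12

Against (1/6, 1/3, 1/3, 1/6), each row's expected payoff is I: 31/6; II: 7.
Taking the (1/2, 1/2)-weighted average: (1/2)·(31/6) + (1/2)·(7) = 73/12.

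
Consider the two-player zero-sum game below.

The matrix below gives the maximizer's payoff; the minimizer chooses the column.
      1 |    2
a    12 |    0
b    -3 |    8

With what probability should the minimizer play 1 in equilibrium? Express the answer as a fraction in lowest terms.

8/23

Row minima are 0 and -3, so the maximizer's maximin is 0; column maxima are 12 and 8, so the minimizer's minimax is 8. These differ, so the equilibrium is in mixed strategies.
Let the minimizer play 1 with probability q. The maximizer is indifferent when 12q = −3q + 8(1−q), giving q = 8/23.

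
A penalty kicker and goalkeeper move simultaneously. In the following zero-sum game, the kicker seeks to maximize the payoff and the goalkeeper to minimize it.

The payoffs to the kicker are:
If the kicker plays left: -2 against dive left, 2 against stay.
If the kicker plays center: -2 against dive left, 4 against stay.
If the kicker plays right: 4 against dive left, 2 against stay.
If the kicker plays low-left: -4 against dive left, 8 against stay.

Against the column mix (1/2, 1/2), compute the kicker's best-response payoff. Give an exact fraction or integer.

left: (-2)·(1/2) + (2)·(1/2) = 0.
center: (-2)·(1/2) + (4)·(1/2) = 1.
right: (4)·(1/2) + (2)·(1/2) = 3.
low-left: (-4)·(1/2) + (8)·(1/2) = 2.
The best pure response is right with expected payoff 3.

3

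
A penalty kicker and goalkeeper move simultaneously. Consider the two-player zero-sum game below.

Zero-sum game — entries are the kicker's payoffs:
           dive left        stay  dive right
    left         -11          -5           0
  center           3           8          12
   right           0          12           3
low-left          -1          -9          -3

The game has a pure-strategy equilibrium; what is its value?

3

Row minima: -11, 3, 0, -9 → the kicker's maximin is 3.
Column maxima: 3, 12, 12 → the goalkeeper's minimax is 3.
They coincide at (center, dive left), so the value is 3.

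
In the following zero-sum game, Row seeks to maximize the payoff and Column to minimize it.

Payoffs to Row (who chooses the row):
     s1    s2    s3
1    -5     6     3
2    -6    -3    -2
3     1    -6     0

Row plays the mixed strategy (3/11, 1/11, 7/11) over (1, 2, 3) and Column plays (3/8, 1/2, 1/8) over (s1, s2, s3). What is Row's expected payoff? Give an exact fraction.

-13/8

Against (3/8, 1/2, 1/8), each row's expected payoff is 1: 3/2; 2: -4; 3: -21/8.
Taking the (3/11, 1/11, 7/11)-weighted average: (3/11)·(3/2) + (1/11)·(-4) + (7/11)·(-21/8) = -13/8.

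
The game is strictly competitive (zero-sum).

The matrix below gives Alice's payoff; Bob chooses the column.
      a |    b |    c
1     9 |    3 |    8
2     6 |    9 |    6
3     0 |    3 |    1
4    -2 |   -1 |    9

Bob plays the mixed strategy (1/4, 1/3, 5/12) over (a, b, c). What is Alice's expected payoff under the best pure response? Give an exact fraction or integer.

1: (9)·(1/4) + (3)·(1/3) + (8)·(5/12) = 79/12.
2: (6)·(1/4) + (9)·(1/3) + (6)·(5/12) = 7.
3: (0)·(1/4) + (3)·(1/3) + (1)·(5/12) = 17/12.
4: (-2)·(1/4) + (-1)·(1/3) + (9)·(5/12) = 35/12.
The best pure response is 2 with expected payoff 7.

7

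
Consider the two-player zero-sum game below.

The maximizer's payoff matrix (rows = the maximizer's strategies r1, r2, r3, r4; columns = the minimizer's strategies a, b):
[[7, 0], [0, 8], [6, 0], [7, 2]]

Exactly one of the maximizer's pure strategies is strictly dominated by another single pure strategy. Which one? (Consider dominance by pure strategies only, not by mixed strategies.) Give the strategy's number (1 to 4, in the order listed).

3

Compare r3 with r4: 7 > 6, 2 > 0.
So r4 strictly dominates r3 for the maximizer; r3 is strictly dominated.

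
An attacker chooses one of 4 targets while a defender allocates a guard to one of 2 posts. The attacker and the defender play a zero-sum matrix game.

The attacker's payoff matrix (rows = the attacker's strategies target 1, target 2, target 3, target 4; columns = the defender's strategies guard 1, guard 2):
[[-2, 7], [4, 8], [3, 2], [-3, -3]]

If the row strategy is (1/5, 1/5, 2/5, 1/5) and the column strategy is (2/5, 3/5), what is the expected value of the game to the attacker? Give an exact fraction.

58/25

Against (2/5, 3/5), each row's expected payoff is target 1: 17/5; target 2: 32/5; target 3: 12/5; target 4: -3.
Taking the (1/5, 1/5, 2/5, 1/5)-weighted average: (1/5)·(17/5) + (1/5)·(32/5) + (2/5)·(12/5) + (1/5)·(-3) = 58/25.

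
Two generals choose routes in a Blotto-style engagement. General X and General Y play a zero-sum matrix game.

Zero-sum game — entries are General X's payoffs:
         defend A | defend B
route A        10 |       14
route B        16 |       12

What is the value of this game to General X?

Row minima are 10 and 12, so General X's maximin is 12; column maxima are 16 and 14, so General Y's minimax is 14. These differ, so the equilibrium is in mixed strategies.
Let General X play route A with probability p. General Y is indifferent when 10p + 16(1−p) = 14p + 12(1−p), giving p = 1/2.
Let General Y play defend A with probability q. General X is indifferent when 10q + 14(1−q) = 16q + 12(1−q), giving q = 1/4.
The value is 10·(1/4) + (14)·(3/4) = 13.

13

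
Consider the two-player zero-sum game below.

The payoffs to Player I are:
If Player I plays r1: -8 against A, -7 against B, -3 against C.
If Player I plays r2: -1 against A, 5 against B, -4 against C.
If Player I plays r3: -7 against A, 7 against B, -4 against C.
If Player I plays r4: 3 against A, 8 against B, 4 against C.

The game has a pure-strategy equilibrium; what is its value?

Row minima: -8, -4, -7, 3 → Player I's maximin is 3.
Column maxima: 3, 8, 4 → Player II's minimax is 3.
They coincide at (r4, A), so the value is 3.

3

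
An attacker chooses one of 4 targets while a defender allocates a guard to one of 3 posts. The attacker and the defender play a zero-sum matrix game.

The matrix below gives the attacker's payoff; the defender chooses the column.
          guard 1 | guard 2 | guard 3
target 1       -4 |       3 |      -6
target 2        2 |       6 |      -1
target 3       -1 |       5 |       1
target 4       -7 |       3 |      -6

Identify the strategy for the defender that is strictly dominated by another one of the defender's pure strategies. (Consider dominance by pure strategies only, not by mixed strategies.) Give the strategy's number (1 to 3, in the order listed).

The defender prefers columns that give the attacker less. Compare guard 2 with guard 1: -4 < 3, 2 < 6, -1 < 5, -7 < 3.
So guard 1 strictly dominates guard 2 for the defender; guard 2 is strictly dominated.

2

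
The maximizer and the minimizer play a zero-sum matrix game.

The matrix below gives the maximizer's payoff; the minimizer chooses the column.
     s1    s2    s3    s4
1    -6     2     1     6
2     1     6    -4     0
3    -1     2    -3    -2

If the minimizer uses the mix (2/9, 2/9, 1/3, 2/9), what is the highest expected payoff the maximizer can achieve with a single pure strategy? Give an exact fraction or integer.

7/9

1: (-6)·(2/9) + (2)·(2/9) + (1)·(1/3) + (6)·(2/9) = 7/9.
2: (1)·(2/9) + (6)·(2/9) + (-4)·(1/3) + (0)·(2/9) = 2/9.
3: (-1)·(2/9) + (2)·(2/9) + (-3)·(1/3) + (-2)·(2/9) = -11/9.
The best pure response is 1 with expected payoff 7/9.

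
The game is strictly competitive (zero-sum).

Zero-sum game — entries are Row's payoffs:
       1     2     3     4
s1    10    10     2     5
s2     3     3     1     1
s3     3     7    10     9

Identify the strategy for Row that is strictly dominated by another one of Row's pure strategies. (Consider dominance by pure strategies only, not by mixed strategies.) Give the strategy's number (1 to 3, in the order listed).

Compare s2 with s1: 10 > 3, 10 > 3, 2 > 1, 5 > 1.
So s1 strictly dominates s2 for Row; s2 is strictly dominated.

2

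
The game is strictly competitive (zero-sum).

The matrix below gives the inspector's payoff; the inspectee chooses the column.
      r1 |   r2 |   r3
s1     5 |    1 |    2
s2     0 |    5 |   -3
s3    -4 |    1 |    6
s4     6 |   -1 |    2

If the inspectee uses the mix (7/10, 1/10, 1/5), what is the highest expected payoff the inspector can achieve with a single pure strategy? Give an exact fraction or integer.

s1: (5)·(7/10) + (1)·(1/10) + (2)·(1/5) = 4.
s2: (0)·(7/10) + (5)·(1/10) + (-3)·(1/5) = -1/10.
s3: (-4)·(7/10) + (1)·(1/10) + (6)·(1/5) = -3/2.
s4: (6)·(7/10) + (-1)·(1/10) + (2)·(1/5) = 9/2.
The best pure response is s4 with expected payoff 9/2.

9/2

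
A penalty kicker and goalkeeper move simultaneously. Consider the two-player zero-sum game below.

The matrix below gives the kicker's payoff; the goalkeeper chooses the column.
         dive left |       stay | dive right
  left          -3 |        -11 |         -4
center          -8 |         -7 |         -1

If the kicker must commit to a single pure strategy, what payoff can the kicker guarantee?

The worst-case payoff for each row is left: -11, center: -8.
The best of these is -8.

-8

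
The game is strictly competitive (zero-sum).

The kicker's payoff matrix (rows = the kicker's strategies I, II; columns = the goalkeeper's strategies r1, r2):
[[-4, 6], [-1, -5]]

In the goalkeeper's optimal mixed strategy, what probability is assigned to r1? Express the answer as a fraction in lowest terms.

Row minima are -4 and -5, so the kicker's maximin is -4; column maxima are -1 and 6, so the goalkeeper's minimax is -1. These differ, so the equilibrium is in mixed strategies.
Let the goalkeeper play r1 with probability q. The kicker is indifferent when −4q + 6(1−q) = −q − 5(1−q), giving q = 11/14.

11/14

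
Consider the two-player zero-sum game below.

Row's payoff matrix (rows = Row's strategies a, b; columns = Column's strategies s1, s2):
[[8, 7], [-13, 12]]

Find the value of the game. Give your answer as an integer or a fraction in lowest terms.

Row minima are 7 and -13, so Row's maximin is 7; column maxima are 8 and 12, so Column's minimax is 8. These differ, so the equilibrium is in mixed strategies.
Let Row play a with probability p. Column is indifferent when 8p − 13(1−p) = 7p + 12(1−p), giving p = 25/26.
Let Column play s1 with probability q. Row is indifferent when 8q + 7(1−q) = −13q + 12(1−q), giving q = 5/26.
The value is 8·(5/26) + (7)·(21/26) = 187/26.

187/26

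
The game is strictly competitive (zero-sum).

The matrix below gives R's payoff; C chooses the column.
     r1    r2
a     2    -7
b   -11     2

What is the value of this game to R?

-73/22

Row minima are -7 and -11, so R's maximin is -7; column maxima are 2 and 2, so C's minimax is 2. These differ, so the equilibrium is in mixed strategies.
Let R play a with probability p. C is indifferent when 2p − 11(1−p) = −7p + 2(1−p), giving p = 13/22.
Let C play r1 with probability q. R is indifferent when 2q − 7(1−q) = −11q + 2(1−q), giving q = 9/22.
The value is 2·(9/22) + (-7)·(13/22) = -73/22.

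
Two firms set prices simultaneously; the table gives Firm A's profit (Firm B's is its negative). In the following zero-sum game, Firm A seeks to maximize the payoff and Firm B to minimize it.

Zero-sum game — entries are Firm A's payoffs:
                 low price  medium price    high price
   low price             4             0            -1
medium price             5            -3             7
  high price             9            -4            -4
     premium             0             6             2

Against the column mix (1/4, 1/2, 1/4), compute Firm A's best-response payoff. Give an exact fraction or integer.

7/2

low price: (4)·(1/4) + (0)·(1/2) + (-1)·(1/4) = 3/4.
medium price: (5)·(1/4) + (-3)·(1/2) + (7)·(1/4) = 3/2.
high price: (9)·(1/4) + (-4)·(1/2) + (-4)·(1/4) = -3/4.
premium: (0)·(1/4) + (6)·(1/2) + (2)·(1/4) = 7/2.
The best pure response is premium with expected payoff 7/2.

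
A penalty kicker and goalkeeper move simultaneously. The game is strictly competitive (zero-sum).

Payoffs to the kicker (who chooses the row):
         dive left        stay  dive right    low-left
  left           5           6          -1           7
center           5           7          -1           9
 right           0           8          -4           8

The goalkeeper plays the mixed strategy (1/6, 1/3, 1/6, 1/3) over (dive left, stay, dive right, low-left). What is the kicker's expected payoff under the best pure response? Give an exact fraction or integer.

left: (5)·(1/6) + (6)·(1/3) + (-1)·(1/6) + (7)·(1/3) = 5.
center: (5)·(1/6) + (7)·(1/3) + (-1)·(1/6) + (9)·(1/3) = 6.
right: (0)·(1/6) + (8)·(1/3) + (-4)·(1/6) + (8)·(1/3) = 14/3.
The best pure response is center with expected payoff 6.

6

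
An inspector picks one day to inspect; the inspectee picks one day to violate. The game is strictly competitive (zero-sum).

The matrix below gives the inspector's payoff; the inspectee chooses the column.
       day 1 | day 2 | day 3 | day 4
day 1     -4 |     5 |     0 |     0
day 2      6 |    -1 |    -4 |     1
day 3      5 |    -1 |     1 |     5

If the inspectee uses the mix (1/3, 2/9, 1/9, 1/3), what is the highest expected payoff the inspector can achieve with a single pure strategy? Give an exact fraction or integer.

29/9

day 1: (-4)·(1/3) + (5)·(2/9) + (0)·(1/9) + (0)·(1/3) = -2/9.
day 2: (6)·(1/3) + (-1)·(2/9) + (-4)·(1/9) + (1)·(1/3) = 5/3.
day 3: (5)·(1/3) + (-1)·(2/9) + (1)·(1/9) + (5)·(1/3) = 29/9.
The best pure response is day 3 with expected payoff 29/9.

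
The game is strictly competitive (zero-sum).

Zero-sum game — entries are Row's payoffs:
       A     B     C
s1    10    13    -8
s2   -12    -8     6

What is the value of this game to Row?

Column B is strictly dominated by A for Column (it gives Row more in every row).
The remaining 2×2 game on (s1, s2) × (A, C) has no saddle point. Let Row play s1 with probability p; indifference gives 10p − 12(1−p) = −8p + 6(1−p), so p = 1/2.
Similarly Column's optimal q on A is 7/18, and the value is 10·(7/18) + (-8)·(11/18) = -1.

-1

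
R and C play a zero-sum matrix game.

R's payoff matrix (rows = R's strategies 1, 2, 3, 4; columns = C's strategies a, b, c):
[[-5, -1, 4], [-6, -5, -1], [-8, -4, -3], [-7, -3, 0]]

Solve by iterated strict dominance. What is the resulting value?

-5

Row 4 is strictly dominated by row 1 (-5>-7, -1>-3, 4>0); eliminate 4.
Row 3 is strictly dominated by row 1 (-5>-8, -1>-4, 4>-3); eliminate 3.
Row 2 is strictly dominated by row 1 (-5>-6, -1>-5, 4>-1); eliminate 2.
Column b is strictly dominated by a for C (-5<-1); eliminate b.
Column c is strictly dominated by a for C (-5<4); eliminate c.
Only (1, a) remains, with payoff -5.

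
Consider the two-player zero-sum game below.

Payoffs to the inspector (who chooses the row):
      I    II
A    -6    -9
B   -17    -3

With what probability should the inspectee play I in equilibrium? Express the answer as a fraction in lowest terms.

Row minima are -9 and -17, so the inspector's maximin is -9; column maxima are -6 and -3, so the inspectee's minimax is -6. These differ, so the equilibrium is in mixed strategies.
Let the inspectee play I with probability q. The inspector is indifferent when −6q − 9(1−q) = −17q − 3(1−q), giving q = 6/17.

6/17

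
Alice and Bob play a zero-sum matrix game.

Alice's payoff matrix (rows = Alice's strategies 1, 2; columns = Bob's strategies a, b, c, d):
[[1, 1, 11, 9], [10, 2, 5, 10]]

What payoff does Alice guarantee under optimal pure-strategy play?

2

Row minima: 1, 2 → Alice's maximin is 2.
Column maxima: 10, 2, 11, 10 → Bob's minimax is 2.
They coincide at (2, b), so the value is 2.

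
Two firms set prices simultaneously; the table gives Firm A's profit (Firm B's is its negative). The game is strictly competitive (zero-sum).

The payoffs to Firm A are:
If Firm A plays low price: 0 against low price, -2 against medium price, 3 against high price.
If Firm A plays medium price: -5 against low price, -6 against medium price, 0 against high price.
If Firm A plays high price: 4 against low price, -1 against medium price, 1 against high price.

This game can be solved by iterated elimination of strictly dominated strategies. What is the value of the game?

-1

Row medium price is strictly dominated by row low price (0>-5, -2>-6, 3>0); eliminate medium price.
Column low price is strictly dominated by medium price for Firm B (-2<0, -1<4); eliminate low price.
Column high price is strictly dominated by medium price for Firm B (-2<3, -1<1); eliminate high price.
Row low price is strictly dominated by row high price (-1>-2); eliminate low price.
Only (high price, medium price) remains, with payoff -1.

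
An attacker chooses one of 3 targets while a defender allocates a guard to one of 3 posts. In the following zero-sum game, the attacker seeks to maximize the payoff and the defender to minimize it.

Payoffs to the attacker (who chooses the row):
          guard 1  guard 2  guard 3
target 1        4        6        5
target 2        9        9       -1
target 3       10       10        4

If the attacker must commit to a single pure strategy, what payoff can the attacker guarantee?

The worst-case payoff for each row is target 1: 4, target 2: -1, target 3: 4.
The best of these is 4.

4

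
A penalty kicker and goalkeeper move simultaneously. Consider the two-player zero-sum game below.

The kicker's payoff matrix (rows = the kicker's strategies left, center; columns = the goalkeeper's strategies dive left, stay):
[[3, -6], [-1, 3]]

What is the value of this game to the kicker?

3/13

Row minima are -6 and -1, so the kicker's maximin is -1; column maxima are 3 and 3, so the goalkeeper's minimax is 3. These differ, so the equilibrium is in mixed strategies.
Let the kicker play left with probability p. The goalkeeper is indifferent when 3p − (1−p) = −6p + 3(1−p), giving p = 4/13.
Let the goalkeeper play dive left with probability q. The kicker is indifferent when 3q − 6(1−q) = −q + 3(1−q), giving q = 9/13.
The value is 3·(9/13) + (-6)·(4/13) = 3/13.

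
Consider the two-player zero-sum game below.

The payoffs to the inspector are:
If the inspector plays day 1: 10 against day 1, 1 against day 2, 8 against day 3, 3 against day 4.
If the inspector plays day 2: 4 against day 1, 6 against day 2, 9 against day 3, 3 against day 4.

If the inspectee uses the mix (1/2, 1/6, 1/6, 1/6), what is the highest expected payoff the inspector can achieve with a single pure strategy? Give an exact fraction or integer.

day 1: (10)·(1/2) + (1)·(1/6) + (8)·(1/6) + (3)·(1/6) = 7.
day 2: (4)·(1/2) + (6)·(1/6) + (9)·(1/6) + (3)·(1/6) = 5.
The best pure response is day 1 with expected payoff 7.

7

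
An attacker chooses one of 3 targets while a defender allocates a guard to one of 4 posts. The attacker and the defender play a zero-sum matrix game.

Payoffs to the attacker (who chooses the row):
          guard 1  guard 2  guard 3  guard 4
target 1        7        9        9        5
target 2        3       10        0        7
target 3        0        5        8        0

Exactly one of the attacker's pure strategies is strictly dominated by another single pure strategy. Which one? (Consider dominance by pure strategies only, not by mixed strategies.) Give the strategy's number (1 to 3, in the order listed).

Compare target 3 with target 1: 7 > 0, 9 > 5, 9 > 8, 5 > 0.
So target 1 strictly dominates target 3 for the attacker; target 3 is strictly dominated.

3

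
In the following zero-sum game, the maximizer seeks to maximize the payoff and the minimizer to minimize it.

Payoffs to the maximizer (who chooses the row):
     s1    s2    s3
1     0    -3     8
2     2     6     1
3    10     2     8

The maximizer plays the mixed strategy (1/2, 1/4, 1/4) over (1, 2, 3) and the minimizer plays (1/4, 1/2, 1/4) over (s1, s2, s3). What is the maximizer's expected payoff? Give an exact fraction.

41/16

Against (1/4, 1/2, 1/4), each row's expected payoff is 1: 1/2; 2: 15/4; 3: 11/2.
Taking the (1/2, 1/4, 1/4)-weighted average: (1/2)·(1/2) + (1/4)·(15/4) + (1/4)·(11/2) = 41/16.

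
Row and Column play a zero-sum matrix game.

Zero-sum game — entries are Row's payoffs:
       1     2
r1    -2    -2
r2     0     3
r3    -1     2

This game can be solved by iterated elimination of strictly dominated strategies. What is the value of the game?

Row r1 is strictly dominated by row r2 (0>-2, 3>-2); eliminate r1.
Row r3 is strictly dominated by row r2 (0>-1, 3>2); eliminate r3.
Column 2 is strictly dominated by 1 for Column (0<3); eliminate 2.
Only (r2, 1) remains, with payoff 0.

0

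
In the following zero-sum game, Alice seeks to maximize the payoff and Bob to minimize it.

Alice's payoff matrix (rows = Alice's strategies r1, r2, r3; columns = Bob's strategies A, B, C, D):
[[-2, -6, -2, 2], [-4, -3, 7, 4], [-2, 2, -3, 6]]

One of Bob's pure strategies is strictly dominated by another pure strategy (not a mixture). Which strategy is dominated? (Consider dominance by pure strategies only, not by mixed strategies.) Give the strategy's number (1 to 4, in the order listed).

4

Bob prefers columns that give Alice less. Compare D with A: -2 < 2, -4 < 4, -2 < 6.
So A strictly dominates D for Bob; D is strictly dominated.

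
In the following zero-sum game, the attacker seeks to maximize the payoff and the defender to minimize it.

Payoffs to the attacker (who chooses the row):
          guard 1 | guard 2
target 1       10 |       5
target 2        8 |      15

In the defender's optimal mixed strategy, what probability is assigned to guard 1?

Row minima are 5 and 8, so the attacker's maximin is 8; column maxima are 10 and 15, so the defender's minimax is 10. These differ, so the equilibrium is in mixed strategies.
Let the defender play guard 1 with probability q. The attacker is indifferent when 10q + 5(1−q) = 8q + 15(1−q), giving q = 5/6.

5/6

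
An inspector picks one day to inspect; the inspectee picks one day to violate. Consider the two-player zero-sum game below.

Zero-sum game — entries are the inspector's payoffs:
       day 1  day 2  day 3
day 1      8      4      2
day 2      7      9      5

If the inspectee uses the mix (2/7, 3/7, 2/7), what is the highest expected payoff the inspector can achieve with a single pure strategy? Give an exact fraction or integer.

day 1: (8)·(2/7) + (4)·(3/7) + (2)·(2/7) = 32/7.
day 2: (7)·(2/7) + (9)·(3/7) + (5)·(2/7) = 51/7.
The best pure response is day 2 with expected payoff 51/7.

51/7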